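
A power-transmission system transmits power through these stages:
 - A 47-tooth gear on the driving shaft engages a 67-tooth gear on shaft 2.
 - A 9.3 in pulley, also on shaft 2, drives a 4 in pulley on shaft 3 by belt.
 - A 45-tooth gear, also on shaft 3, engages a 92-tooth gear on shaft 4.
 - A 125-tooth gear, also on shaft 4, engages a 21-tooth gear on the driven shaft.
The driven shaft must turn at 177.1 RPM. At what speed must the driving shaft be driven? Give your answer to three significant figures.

37.3 RPM

Overall ratio R = 1.4255 × 0.43011 × 2.0444 × 0.168 = 0.21059.
Required input speed = output speed × R = 177.1 × 0.21059 = 37.296 RPM.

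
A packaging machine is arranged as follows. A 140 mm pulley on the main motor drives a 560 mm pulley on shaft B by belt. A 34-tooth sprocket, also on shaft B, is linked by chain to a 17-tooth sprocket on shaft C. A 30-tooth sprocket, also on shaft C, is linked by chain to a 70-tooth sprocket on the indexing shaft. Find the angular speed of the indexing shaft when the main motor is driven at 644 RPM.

138 RPM

belt 560/140 = 4 → 644/4 = 161 RPM
chain 17/34 = 0.5 → 161/0.5 = 322 RPM
chain 70/30 = 2.3333 → 322/2.3333 = 138 RPM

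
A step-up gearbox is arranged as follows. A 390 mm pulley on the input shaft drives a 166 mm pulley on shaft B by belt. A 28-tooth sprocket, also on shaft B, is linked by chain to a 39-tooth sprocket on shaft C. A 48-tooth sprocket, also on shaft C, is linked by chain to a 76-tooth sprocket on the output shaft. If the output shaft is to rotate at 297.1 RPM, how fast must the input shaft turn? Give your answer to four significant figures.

Overall ratio R = 0.42564 × 1.3929 × 1.5833 = 0.93869.
Required input speed = output speed × R = 297.1 × 0.93869 = 278.88 RPM.

278.9 RPM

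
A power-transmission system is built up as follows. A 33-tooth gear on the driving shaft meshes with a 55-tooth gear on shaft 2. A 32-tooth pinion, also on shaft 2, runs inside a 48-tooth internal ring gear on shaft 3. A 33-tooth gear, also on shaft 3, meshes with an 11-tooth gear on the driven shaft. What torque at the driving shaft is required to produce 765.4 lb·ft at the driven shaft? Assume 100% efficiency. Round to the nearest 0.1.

Overall ratio R = 1.6667 × 1.5 × 0.33333 = 0.83333.
Input torque = output torque / R = 765.4 / 0.83333 = 918.48 lb·ft.

918.5 lb·ft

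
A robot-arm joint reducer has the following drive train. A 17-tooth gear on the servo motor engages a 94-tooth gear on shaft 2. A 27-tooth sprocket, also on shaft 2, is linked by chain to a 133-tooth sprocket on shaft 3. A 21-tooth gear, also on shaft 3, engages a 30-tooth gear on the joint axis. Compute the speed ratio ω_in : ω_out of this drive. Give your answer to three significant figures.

38.9

Each stage contributes driven/driver: gear mesh 94/17 = 5.5294, chain 133/27 = 4.9259, gear mesh 30/21 = 1.4286.
Overall: 5.5294 × 4.9259 × 1.4286 = 38.911.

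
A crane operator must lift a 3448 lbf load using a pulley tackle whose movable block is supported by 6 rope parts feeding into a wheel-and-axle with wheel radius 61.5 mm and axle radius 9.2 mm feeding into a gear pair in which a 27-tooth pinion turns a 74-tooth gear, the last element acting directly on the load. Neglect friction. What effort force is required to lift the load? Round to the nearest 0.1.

Block-and-tackle MA = number of supporting rope parts = 6.
Wheel-and-axle MA = R/r = 61.5/9.2 = 6.6848.
Gear pair MA = 74/27 = 2.7407.
Combined ideal MA = 6 × 6.6848 × 2.7407 = 109.93.
Effort = load / MA = 3448 / 109.93 = 31.366 lbf.

31.4 lbf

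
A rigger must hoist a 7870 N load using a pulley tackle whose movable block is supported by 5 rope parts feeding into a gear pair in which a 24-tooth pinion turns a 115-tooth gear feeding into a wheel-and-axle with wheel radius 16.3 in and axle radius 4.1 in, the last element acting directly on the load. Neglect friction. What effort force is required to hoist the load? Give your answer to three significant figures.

82.6 N

Block-and-tackle MA = number of supporting rope parts = 5.
Gear pair MA = 115/24 = 4.7917.
Wheel-and-axle MA = R/r = 16.3/4.1 = 3.9756.
Combined ideal MA = 5 × 4.7917 × 3.9756 = 95.249.
Effort = load / MA = 7870 / 95.249 = 82.626 N.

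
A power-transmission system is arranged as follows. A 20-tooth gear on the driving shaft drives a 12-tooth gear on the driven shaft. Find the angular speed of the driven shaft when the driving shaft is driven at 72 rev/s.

120 rev/s

Gear mesh: ratio = 12/20 = 0.6, so the driven shaft turns at 72 / 0.6 = 120 rev/s.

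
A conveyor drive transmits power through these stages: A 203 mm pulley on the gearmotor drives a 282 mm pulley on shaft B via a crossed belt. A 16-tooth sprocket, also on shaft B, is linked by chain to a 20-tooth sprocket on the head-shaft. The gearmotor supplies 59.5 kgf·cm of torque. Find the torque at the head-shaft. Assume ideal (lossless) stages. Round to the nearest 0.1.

Belt: ratio = 282/203 = 1.3892; torque at shaft B = 59.5 × 1.3892 = 82.655 kgf·cm.
Chain: ratio = 20/16 = 1.25; torque at the head-shaft = 82.655 × 1.25 = 103.32 kgf·cm.

103.3 kgf·cm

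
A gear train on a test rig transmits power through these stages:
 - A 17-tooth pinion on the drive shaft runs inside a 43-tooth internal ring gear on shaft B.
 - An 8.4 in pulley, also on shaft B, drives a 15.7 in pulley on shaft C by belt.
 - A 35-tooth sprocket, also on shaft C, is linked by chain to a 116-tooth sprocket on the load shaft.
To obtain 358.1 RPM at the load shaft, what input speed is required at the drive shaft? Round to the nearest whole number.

5611 RPM

Overall ratio R = 2.5294 × 1.869 × 3.3143 = 15.669.
Required input speed = output speed × R = 358.1 × 15.669 = 5610.9 RPM.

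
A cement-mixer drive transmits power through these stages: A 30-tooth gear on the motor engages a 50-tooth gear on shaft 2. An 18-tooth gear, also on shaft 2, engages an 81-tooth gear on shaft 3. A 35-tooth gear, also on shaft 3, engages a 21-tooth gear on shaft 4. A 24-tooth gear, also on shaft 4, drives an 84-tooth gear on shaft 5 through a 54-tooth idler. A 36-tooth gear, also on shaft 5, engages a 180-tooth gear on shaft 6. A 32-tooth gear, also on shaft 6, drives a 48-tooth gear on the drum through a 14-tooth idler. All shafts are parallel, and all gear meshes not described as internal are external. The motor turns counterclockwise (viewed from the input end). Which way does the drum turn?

counterclockwise

the motor → shaft 2: external mesh, 1 reversal → CW.
shaft 2 → shaft 3: external mesh, 1 reversal → CCW.
shaft 3 → shaft 4: external mesh, 1 reversal → CW.
shaft 4 → shaft 5: driver → idler → driven is 2 external meshes, 2 reversals → CW.
shaft 5 → shaft 6: external mesh, 1 reversal → CCW.
shaft 6 → the drum: driver → idler → driven is 2 external meshes, 2 reversals → CCW.
8 reversals in total — an even number — so the drum turns the same way as the motor.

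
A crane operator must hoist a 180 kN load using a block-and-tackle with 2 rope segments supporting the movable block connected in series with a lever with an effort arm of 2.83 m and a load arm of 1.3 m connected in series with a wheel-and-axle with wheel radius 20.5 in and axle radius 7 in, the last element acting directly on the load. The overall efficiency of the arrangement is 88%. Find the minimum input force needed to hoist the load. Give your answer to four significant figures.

16.04 kN

Block-and-tackle MA = number of supporting rope parts = 2.
Lever MA = effort arm / load arm = 2.83/1.3 = 2.1769.
Wheel-and-axle MA = R/r = 20.5/7 = 2.9286.
Combined ideal MA = 2 × 2.1769 × 2.9286 = 12.751.
Actual MA = 12.751 × 0.88 = 11.22.
Effort = load / actual MA = 180 / 11.22 = 16.042 kN.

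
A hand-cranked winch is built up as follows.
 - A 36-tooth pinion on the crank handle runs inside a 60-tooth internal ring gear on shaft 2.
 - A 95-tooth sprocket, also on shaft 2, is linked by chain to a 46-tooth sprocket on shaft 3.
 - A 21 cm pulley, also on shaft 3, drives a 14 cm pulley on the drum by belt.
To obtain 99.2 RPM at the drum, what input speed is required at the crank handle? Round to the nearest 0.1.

Overall ratio R = 1.6667 × 0.48421 × 0.66667 = 0.53801.
Required input speed = output speed × R = 99.2 × 0.53801 = 53.371 RPM.

53.4 RPM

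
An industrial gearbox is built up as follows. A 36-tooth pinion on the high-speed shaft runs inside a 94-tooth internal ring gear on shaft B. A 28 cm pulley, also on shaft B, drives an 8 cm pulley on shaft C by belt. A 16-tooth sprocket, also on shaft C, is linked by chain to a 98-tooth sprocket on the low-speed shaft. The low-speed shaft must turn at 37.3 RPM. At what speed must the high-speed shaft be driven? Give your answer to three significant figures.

Overall ratio R = 2.6111 × 0.28571 × 6.125 = 4.5694.
Required input speed = output speed × R = 37.3 × 4.5694 = 170.44 RPM.

170 RPM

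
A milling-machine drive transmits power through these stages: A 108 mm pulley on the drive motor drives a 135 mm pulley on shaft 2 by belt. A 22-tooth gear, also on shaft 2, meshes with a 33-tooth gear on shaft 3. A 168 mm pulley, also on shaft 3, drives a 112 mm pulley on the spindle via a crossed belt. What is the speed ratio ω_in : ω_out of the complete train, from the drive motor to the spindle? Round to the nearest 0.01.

Each stage contributes driven/driver: belt 135/108 = 1.25, gear mesh 33/22 = 1.5, belt 112/168 = 0.66667.
Overall: 1.25 × 1.5 × 0.66667 = 1.25.

1.25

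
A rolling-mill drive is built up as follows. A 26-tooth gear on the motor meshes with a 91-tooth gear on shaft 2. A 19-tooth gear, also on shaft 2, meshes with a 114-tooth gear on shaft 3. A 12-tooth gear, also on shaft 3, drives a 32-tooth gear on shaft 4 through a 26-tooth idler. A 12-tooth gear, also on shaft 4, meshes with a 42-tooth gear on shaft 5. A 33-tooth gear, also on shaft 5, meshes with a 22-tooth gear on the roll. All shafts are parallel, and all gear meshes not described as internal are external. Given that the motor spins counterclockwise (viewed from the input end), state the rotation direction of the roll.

the motor → shaft 2: external mesh, 1 reversal → CW.
shaft 2 → shaft 3: external mesh, 1 reversal → CCW.
shaft 3 → shaft 4: driver → idler → driven is 2 external meshes, 2 reversals → CCW.
shaft 4 → shaft 5: external mesh, 1 reversal → CW.
shaft 5 → the roll: external mesh, 1 reversal → CCW.
6 reversals in total — an even number — so the roll turns the same way as the motor.

counterclockwise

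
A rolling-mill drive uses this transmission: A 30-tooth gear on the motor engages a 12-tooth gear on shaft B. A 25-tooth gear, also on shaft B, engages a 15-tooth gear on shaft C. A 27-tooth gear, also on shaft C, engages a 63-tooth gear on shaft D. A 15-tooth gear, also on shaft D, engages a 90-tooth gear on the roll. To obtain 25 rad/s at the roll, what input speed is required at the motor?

Overall ratio R = 0.4 × 0.6 × 2.3333 × 6 = 3.36.
Required input speed = output speed × R = 25 × 3.36 = 84 rad/s.

84 rad/s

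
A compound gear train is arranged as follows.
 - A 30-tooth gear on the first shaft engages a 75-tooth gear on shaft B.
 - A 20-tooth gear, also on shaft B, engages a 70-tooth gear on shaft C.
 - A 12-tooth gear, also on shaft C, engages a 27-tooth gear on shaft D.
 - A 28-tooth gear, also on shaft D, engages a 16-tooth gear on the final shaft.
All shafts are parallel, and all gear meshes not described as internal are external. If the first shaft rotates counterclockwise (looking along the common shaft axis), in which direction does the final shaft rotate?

the first shaft → shaft B: external mesh, 1 reversal → CW.
shaft B → shaft C: external mesh, 1 reversal → CCW.
shaft C → shaft D: external mesh, 1 reversal → CW.
shaft D → the final shaft: external mesh, 1 reversal → CCW.
4 reversals in total — an even number — so the final shaft turns the same way as the first shaft.

counterclockwise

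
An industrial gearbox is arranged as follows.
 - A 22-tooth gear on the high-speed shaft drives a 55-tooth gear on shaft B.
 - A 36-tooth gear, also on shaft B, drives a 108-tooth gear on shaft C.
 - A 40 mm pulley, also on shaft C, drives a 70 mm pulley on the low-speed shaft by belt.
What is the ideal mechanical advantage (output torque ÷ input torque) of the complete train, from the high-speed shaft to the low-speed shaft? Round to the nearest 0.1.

13.1

Each stage contributes driven/driver: gear mesh 55/22 = 2.5, gear mesh 108/36 = 3, belt 70/40 = 1.75.
Overall: 2.5 × 3 × 1.75 = 13.125.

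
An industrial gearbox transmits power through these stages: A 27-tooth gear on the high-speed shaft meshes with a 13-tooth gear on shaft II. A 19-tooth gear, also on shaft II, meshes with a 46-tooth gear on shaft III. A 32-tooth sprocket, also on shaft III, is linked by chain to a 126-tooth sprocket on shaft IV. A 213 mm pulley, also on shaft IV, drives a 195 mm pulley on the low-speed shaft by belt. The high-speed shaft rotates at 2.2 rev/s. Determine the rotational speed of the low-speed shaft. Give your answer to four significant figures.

0.5236 rev/s

Gear mesh: ratio = 13/27 = 0.48148, so shaft II turns at 2.2 / 0.48148 = 4.5692 rev/s.
Gear mesh: ratio = 46/19 = 2.4211, so shaft III turns at 4.5692 / 2.4211 = 1.8873 rev/s.
Chain: ratio = 126/32 = 3.9375, so shaft IV turns at 1.8873 / 3.9375 = 0.47931 rev/s.
Belt: ratio = 195/213 = 0.91549, so the low-speed shaft turns at 0.47931 / 0.91549 = 0.52356 rev/s.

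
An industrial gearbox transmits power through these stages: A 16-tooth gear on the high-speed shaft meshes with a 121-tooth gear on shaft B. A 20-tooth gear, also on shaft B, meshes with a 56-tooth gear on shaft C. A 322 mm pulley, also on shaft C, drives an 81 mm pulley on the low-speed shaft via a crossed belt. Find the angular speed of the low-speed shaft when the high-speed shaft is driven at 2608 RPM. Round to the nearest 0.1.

489.6 RPM

the high-speed shaft → shaft B (gear mesh, 121/16): 2608 ÷ 7.5625 = 344.86 RPM
shaft B → shaft C (gear mesh, 56/20): 344.86 ÷ 2.8 = 123.16 RPM
shaft C → the low-speed shaft (belt, 81/322): 123.16 ÷ 0.25155 = 489.62 RPM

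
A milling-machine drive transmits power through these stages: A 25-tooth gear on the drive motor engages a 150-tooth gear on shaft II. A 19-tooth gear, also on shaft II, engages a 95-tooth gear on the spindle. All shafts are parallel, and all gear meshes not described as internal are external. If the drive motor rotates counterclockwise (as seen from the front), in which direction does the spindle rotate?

the drive motor → shaft II: external mesh, 1 reversal → CW.
shaft II → the spindle: external mesh, 1 reversal → CCW.
2 reversals in total — an even number — so the spindle turns the same way as the drive motor.

counterclockwise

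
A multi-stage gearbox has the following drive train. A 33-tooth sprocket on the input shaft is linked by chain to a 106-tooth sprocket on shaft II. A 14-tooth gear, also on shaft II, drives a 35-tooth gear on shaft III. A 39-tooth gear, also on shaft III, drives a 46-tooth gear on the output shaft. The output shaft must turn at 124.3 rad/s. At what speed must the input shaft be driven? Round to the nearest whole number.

Overall ratio R = 3.2121 × 2.5 × 1.1795 = 9.4716.
Required input speed = output speed × R = 124.3 × 9.4716 = 1177.3 rad/s.

1177 rad/s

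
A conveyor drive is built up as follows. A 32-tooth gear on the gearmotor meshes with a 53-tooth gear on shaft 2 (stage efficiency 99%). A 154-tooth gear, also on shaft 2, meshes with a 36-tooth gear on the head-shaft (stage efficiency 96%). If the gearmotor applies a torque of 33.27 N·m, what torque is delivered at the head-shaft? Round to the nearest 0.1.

Gear mesh: ratio = 53/32 = 1.6562; torque at shaft 2 = 33.27 × 1.6562 × 0.99 = 54.552 N·m.
Gear mesh: ratio = 36/154 = 0.23377; torque at the head-shaft = 54.552 × 0.23377 × 0.96 = 12.242 N·m.

12.2 N·m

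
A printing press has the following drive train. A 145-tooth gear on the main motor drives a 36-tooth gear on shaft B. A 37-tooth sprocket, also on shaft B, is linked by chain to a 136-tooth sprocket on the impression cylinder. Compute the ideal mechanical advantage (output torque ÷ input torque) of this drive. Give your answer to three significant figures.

Each stage contributes driven/driver: gear mesh 36/145 = 0.24828, chain 136/37 = 3.6757.
Overall: 0.24828 × 3.6757 = 0.91258.

0.913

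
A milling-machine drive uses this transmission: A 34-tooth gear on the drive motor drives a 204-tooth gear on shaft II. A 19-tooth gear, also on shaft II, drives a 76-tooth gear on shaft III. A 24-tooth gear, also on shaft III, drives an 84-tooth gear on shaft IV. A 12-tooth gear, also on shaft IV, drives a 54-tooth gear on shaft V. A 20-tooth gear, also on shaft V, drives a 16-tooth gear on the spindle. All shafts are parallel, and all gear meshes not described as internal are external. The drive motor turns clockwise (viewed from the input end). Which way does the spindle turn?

counterclockwise

the drive motor → shaft II: external mesh, 1 reversal → CCW.
shaft II → shaft III: external mesh, 1 reversal → CW.
shaft III → shaft IV: external mesh, 1 reversal → CCW.
shaft IV → shaft V: external mesh, 1 reversal → CW.
shaft V → the spindle: external mesh, 1 reversal → CCW.
5 reversals in total — an odd number — so the spindle turns opposite to the drive motor.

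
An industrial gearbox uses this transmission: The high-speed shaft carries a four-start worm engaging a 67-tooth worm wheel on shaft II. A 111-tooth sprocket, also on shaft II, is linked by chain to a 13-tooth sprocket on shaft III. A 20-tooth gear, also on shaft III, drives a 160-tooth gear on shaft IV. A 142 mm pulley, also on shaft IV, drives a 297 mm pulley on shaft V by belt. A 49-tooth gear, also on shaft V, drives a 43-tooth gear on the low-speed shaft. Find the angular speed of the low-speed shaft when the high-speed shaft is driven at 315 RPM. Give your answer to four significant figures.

worm 67/4 = 16.75 → 315/16.75 = 18.806 RPM
chain 13/111 = 0.11712 → 18.806/0.11712 = 160.57 RPM
gear mesh 160/20 = 8 → 160.57/8 = 20.072 RPM
belt 297/142 = 2.0915 → 20.072/2.0915 = 9.5966 RPM
gear mesh 43/49 = 0.87755 → 9.5966/0.87755 = 10.936 RPM

10.94 RPM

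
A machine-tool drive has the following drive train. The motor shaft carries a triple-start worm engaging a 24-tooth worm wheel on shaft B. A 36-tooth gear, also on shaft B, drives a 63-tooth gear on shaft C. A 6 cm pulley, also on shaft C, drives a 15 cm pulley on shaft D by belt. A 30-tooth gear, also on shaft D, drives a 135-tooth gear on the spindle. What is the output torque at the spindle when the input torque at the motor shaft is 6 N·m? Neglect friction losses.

945 N·m

Worm: ratio = 24/3 = 8; torque at shaft B = 6 × 8 = 48 N·m.
Gear mesh: ratio = 63/36 = 1.75; torque at shaft C = 48 × 1.75 = 84 N·m.
Belt: ratio = 15/6 = 2.5; torque at shaft D = 84 × 2.5 = 210 N·m.
Gear mesh: ratio = 135/30 = 4.5; torque at the spindle = 210 × 4.5 = 945 N·m.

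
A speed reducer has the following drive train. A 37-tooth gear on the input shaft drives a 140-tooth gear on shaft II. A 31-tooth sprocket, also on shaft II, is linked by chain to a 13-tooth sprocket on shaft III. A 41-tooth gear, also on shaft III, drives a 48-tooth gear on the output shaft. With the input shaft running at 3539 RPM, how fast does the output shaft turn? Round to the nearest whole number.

1905 RPM

gear mesh 140/37 = 3.7838 → 3539/3.7838 = 935.31 RPM
chain 13/31 = 0.41935 → 935.31/0.41935 = 2230.3 RPM
gear mesh 48/41 = 1.1707 → 2230.3/1.1707 = 1905.1 RPM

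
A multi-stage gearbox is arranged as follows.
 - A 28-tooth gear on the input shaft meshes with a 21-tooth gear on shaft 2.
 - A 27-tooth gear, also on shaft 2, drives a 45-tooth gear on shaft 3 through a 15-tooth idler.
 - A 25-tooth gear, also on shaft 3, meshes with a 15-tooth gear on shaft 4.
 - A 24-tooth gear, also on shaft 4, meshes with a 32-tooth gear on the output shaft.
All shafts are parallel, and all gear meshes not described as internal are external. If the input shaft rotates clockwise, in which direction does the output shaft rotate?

the input shaft → shaft 2: external mesh, 1 reversal → CCW.
shaft 2 → shaft 3: driver → idler → driven is 2 external meshes, 2 reversals → CCW.
shaft 3 → shaft 4: external mesh, 1 reversal → CW.
shaft 4 → the output shaft: external mesh, 1 reversal → CCW.
5 reversals in total — an odd number — so the output shaft turns opposite to the input shaft.

counterclockwise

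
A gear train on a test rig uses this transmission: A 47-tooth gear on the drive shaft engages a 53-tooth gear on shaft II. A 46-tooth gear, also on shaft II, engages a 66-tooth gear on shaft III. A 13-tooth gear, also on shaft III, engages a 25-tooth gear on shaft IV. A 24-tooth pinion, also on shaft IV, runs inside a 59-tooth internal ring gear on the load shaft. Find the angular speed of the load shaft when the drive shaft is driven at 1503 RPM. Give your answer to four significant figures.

196.5 RPM

the drive shaft → shaft II (gear mesh, 53/47): 1503 ÷ 1.1277 = 1332.8 RPM
shaft II → shaft III (gear mesh, 66/46): 1332.8 ÷ 1.4348 = 928.96 RPM
shaft III → shaft IV (gear mesh, 25/13): 928.96 ÷ 1.9231 = 483.06 RPM
shaft IV → the load shaft (internal gear, 59/24): 483.06 ÷ 2.4583 = 196.5 RPM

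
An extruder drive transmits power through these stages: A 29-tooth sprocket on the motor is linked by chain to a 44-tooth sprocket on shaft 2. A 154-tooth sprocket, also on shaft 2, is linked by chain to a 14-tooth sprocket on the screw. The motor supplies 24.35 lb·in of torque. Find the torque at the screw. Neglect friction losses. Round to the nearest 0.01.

After the chain (44/29): 24.35 × 1.5172 = 36.945 lb·in
After the chain (14/154): 36.945 × 0.090909 = 3.3586 lb·in

3.36 lb·in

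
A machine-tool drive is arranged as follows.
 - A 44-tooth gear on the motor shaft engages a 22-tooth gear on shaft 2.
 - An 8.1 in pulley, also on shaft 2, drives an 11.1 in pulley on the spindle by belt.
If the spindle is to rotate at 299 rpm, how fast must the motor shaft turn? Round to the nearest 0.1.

Overall ratio R = 0.5 × 1.3704 = 0.68519.
Required input speed = output speed × R = 299 × 0.68519 = 204.87 rpm.

204.9 rpm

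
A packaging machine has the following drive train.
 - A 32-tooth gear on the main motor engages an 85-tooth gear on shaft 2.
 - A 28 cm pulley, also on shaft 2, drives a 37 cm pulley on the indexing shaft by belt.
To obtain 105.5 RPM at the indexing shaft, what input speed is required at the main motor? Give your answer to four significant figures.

Overall ratio R = 2.6562 × 1.3214 = 3.51.
Required input speed = output speed × R = 105.5 × 3.51 = 370.31 RPM.

370.3 RPM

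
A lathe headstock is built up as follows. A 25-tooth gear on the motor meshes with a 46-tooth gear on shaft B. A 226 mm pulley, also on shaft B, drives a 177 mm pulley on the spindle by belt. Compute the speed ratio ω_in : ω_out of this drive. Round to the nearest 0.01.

1.44

Each stage contributes driven/driver: gear mesh 46/25 = 1.84, belt 177/226 = 0.78319.
Overall: 1.84 × 0.78319 = 1.4411.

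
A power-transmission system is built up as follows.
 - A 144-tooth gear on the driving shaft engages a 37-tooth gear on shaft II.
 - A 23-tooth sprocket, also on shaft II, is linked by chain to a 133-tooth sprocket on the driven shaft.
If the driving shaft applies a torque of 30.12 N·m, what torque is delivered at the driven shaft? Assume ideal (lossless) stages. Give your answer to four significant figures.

Gear mesh: ratio = 37/144 = 0.25694; torque at shaft II = 30.12 × 0.25694 = 7.7392 N·m.
Chain: ratio = 133/23 = 5.7826; torque at the driven shaft = 7.7392 × 5.7826 = 44.753 N·m.

44.75 N·m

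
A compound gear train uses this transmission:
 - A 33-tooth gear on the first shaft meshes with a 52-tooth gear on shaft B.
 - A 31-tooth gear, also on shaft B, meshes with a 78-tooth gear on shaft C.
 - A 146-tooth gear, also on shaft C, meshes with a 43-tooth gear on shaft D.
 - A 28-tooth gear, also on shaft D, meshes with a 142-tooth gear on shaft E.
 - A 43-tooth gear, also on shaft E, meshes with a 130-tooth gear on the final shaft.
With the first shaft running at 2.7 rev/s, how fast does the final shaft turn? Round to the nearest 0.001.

0.151 rev/s

the first shaft → shaft B (gear mesh, 52/33): 2.7 ÷ 1.5758 = 1.7135 rev/s
shaft B → shaft C (gear mesh, 78/31): 1.7135 ÷ 2.5161 = 0.68099 rev/s
shaft C → shaft D (gear mesh, 43/146): 0.68099 ÷ 0.29452 = 2.3122 rev/s
shaft D → shaft E (gear mesh, 142/28): 2.3122 ÷ 5.0714 = 0.45593 rev/s
shaft E → the final shaft (gear mesh, 130/43): 0.45593 ÷ 3.0233 = 0.15081 rev/s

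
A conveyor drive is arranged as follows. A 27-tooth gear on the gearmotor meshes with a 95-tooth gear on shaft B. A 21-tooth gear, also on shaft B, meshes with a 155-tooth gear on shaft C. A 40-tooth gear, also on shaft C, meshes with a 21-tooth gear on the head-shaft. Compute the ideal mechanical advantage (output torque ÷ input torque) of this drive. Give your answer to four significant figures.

13.63

Each stage contributes driven/driver: gear mesh 95/27 = 3.5185, gear mesh 155/21 = 7.381, gear mesh 21/40 = 0.525.
Overall: 3.5185 × 7.381 × 0.525 = 13.634.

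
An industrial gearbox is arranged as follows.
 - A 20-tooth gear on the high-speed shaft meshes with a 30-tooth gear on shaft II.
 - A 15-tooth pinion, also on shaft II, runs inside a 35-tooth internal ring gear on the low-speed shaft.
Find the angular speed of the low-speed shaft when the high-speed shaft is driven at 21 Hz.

6 Hz

the high-speed shaft → shaft II (gear mesh, 30/20): 21 ÷ 1.5 = 14 Hz
shaft II → the low-speed shaft (internal gear, 35/15): 14 ÷ 2.3333 = 6 Hz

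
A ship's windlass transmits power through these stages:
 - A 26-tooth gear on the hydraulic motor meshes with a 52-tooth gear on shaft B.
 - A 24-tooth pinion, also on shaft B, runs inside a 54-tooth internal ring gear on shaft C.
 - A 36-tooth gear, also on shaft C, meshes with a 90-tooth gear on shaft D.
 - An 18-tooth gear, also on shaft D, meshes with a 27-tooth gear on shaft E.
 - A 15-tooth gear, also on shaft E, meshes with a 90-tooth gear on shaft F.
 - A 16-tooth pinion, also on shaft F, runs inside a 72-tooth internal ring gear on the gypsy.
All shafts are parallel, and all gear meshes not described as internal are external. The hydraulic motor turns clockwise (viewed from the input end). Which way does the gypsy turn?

the hydraulic motor → shaft B: external mesh, 1 reversal → CCW.
shaft B → shaft C: internal mesh, same direction → CCW.
shaft C → shaft D: external mesh, 1 reversal → CW.
shaft D → shaft E: external mesh, 1 reversal → CCW.
shaft E → shaft F: external mesh, 1 reversal → CW.
shaft F → the gypsy: internal mesh, same direction → CW.
4 reversals in total — an even number — so the gypsy turns the same way as the hydraulic motor.

clockwise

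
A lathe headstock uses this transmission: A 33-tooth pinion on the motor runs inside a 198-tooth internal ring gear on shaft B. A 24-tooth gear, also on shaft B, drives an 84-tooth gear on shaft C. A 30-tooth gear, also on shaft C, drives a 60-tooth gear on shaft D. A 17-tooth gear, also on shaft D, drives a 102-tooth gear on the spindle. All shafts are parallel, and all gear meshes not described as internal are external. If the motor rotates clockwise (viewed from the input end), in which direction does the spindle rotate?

the motor → shaft B: internal mesh, same direction → CW.
shaft B → shaft C: external mesh, 1 reversal → CCW.
shaft C → shaft D: external mesh, 1 reversal → CW.
shaft D → the spindle: external mesh, 1 reversal → CCW.
3 reversals in total — an odd number — so the spindle turns opposite to the motor.

counterclockwise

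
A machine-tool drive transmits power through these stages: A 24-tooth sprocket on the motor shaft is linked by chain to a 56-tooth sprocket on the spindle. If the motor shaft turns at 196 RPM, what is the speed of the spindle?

the motor shaft → the spindle (chain, 56/24): 196 ÷ 2.3333 = 84 RPM

84 RPM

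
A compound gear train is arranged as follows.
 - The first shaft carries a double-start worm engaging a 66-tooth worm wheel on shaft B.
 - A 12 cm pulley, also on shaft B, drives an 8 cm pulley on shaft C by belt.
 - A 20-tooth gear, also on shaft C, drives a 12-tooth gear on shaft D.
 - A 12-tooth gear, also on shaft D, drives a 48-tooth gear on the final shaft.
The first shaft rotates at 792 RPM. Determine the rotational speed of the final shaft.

15 RPM

the first shaft → shaft B (worm, 66/2): 792 ÷ 33 = 24 RPM
shaft B → shaft C (belt, 8/12): 24 ÷ 0.66667 = 36 RPM
shaft C → shaft D (gear mesh, 12/20): 36 ÷ 0.6 = 60 RPM
shaft D → the final shaft (gear mesh, 48/12): 60 ÷ 4 = 15 RPM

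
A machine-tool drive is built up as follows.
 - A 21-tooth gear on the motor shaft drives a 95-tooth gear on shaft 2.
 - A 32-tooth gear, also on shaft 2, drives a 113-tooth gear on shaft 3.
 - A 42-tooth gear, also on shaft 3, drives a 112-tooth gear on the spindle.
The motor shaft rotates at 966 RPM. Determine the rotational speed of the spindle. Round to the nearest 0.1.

22.7 RPM

the motor shaft → shaft 2 (gear mesh, 95/21): 966 ÷ 4.5238 = 213.54 RPM
shaft 2 → shaft 3 (gear mesh, 113/32): 213.54 ÷ 3.5312 = 60.471 RPM
shaft 3 → the spindle (gear mesh, 112/42): 60.471 ÷ 2.6667 = 22.676 RPM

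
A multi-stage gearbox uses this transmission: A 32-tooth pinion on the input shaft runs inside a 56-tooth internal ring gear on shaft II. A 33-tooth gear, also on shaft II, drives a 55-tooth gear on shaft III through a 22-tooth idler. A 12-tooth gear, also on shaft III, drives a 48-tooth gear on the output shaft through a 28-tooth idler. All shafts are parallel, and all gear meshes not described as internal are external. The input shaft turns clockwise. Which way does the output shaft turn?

clockwise

the input shaft → shaft II: internal mesh, same direction → CW.
shaft II → shaft III: driver → idler → driven is 2 external meshes, 2 reversals → CW.
shaft III → the output shaft: driver → idler → driven is 2 external meshes, 2 reversals → CW.
4 reversals in total — an even number — so the output shaft turns the same way as the input shaft.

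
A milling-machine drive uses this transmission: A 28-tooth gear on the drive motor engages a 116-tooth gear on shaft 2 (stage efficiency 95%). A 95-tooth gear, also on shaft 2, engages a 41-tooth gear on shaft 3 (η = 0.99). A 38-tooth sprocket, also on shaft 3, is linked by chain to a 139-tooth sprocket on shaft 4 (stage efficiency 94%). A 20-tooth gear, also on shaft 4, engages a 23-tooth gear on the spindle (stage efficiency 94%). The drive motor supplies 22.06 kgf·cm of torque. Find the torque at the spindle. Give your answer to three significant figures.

138 kgf·cm

After the gear mesh (116/28): 22.06 × 4.1429 × 0.95 = 86.822 kgf·cm
After the gear mesh (41/95): 86.822 × 0.43158 × 0.99 = 37.096 kgf·cm
After the chain (139/38): 37.096 × 3.6579 × 0.94 = 127.55 kgf·cm
After the gear mesh (23/20): 127.55 × 1.15 × 0.94 = 137.88 kgf·cm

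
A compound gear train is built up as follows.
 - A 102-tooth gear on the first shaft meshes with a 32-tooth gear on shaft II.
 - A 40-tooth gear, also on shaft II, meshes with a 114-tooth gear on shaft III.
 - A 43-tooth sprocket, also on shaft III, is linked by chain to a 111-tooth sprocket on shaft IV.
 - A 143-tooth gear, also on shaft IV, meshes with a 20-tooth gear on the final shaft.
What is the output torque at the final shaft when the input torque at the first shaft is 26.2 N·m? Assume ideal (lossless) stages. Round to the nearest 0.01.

8.46 N·m

After the gear mesh (32/102): 26.2 × 0.31373 = 8.2196 N·m
After the gear mesh (114/40): 8.2196 × 2.85 = 23.426 N·m
After the chain (111/43): 23.426 × 2.5814 = 60.471 N·m
After the gear mesh (20/143): 60.471 × 0.13986 = 8.4575 N·m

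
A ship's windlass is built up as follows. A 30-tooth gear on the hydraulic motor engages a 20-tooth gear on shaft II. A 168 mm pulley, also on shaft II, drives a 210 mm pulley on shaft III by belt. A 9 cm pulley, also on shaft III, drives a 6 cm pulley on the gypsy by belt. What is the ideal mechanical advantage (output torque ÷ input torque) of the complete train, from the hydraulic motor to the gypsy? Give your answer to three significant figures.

0.556

Each stage contributes driven/driver: gear mesh 20/30 = 0.66667, belt 210/168 = 1.25, belt 6/9 = 0.66667.
Overall: 0.66667 × 1.25 × 0.66667 = 0.55556.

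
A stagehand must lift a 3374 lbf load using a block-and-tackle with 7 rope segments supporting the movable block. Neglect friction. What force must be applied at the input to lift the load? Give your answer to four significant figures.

482.0 lbf

Block-and-tackle MA = number of supporting rope parts = 7.
Effort = load / MA = 3374 / 7 = 482 lbf.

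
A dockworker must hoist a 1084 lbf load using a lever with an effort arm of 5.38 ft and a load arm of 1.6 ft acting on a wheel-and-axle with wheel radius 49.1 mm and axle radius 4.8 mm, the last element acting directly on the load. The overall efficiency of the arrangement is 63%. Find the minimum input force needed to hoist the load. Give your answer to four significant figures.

50.02 lbf

Lever MA = effort arm / load arm = 5.38/1.6 = 3.3625.
Wheel-and-axle MA = R/r = 49.1/4.8 = 10.229.
Combined ideal MA = 3.3625 × 10.229 = 34.396.
Actual MA = 34.396 × 0.63 = 21.669.
Effort = load / actual MA = 1084 / 21.669 = 50.025 lbf.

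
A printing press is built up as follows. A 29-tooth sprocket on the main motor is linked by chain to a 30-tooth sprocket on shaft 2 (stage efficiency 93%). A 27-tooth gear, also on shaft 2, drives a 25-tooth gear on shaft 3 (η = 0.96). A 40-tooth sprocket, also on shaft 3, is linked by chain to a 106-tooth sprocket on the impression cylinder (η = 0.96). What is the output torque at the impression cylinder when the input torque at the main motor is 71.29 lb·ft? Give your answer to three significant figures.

155 lb·ft

chain 30/29 = 1.0345 → τ = 71.29·1.0345·0.93 = 68.586 lb·ft
gear mesh 25/27 = 0.92593 → τ = 68.586·0.92593·0.96 = 60.965 lb·ft
chain 106/40 = 2.65 → τ = 60.965·2.65·0.96 = 155.1 lb·ft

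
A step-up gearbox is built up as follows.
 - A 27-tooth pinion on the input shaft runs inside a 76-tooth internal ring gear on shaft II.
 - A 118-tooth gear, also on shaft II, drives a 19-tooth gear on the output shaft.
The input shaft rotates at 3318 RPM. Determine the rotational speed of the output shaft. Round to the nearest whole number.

internal gear 76/27 = 2.8148 → 3318/2.8148 = 1178.8 RPM
gear mesh 19/118 = 0.16102 → 1178.8/0.16102 = 7320.7 RPM

7321 RPM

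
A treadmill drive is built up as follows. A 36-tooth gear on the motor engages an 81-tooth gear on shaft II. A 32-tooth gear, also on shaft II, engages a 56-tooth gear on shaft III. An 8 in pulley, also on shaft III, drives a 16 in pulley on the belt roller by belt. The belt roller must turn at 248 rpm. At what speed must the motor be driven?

1953 rpm

Overall ratio R = 2.25 × 1.75 × 2 = 7.875.
Required input speed = output speed × R = 248 × 7.875 = 1953 rpm.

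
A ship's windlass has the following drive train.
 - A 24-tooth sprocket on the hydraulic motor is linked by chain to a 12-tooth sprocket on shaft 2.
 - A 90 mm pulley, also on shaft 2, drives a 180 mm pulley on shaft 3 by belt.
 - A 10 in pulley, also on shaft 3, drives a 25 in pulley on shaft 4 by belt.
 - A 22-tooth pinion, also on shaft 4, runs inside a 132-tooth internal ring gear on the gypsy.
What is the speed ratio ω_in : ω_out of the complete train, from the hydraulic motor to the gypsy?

15

Each stage contributes driven/driver: chain 12/24 = 0.5, belt 180/90 = 2, belt 25/10 = 2.5, internal gear 132/22 = 6.
Overall: 0.5 × 2 × 2.5 × 6 = 15.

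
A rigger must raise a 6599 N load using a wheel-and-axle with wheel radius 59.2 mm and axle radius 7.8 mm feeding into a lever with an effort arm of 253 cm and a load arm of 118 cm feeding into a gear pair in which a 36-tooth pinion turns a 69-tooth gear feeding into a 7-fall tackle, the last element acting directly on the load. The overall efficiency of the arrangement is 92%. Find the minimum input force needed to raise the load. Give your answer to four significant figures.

Wheel-and-axle MA = R/r = 59.2/7.8 = 7.5897.
Lever MA = effort arm / load arm = 253/118 = 2.1441.
Gear pair MA = 69/36 = 1.9167.
Block-and-tackle MA = number of supporting rope parts = 7.
Combined ideal MA = 7.5897 × 2.1441 × 1.9167 × 7 = 218.33.
Actual MA = 218.33 × 0.92 = 200.86.
Effort = load / actual MA = 6599 / 200.86 = 32.853 N.

32.85 N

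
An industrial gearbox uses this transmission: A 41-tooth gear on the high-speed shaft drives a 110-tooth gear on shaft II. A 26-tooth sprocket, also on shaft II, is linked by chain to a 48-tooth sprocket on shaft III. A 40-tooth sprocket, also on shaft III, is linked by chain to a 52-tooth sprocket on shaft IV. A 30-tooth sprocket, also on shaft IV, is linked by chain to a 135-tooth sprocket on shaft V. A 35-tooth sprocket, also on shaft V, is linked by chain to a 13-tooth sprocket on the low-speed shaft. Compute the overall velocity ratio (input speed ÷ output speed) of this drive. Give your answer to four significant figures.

10.76

Each stage contributes driven/driver: gear mesh 110/41 = 2.6829, chain 48/26 = 1.8462, chain 52/40 = 1.3, chain 135/30 = 4.5, chain 13/35 = 0.37143.
Overall: 2.6829 × 1.8462 × 1.3 × 4.5 × 0.37143 = 10.762.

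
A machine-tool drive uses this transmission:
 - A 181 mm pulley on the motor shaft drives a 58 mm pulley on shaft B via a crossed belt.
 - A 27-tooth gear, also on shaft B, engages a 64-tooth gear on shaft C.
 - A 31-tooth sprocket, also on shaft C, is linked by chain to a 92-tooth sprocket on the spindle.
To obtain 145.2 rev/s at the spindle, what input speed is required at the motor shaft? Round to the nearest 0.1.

Overall ratio R = 0.32044 × 2.3704 × 2.9677 = 2.2542.
Required input speed = output speed × R = 145.2 × 2.2542 = 327.31 rev/s.

327.3 rev/s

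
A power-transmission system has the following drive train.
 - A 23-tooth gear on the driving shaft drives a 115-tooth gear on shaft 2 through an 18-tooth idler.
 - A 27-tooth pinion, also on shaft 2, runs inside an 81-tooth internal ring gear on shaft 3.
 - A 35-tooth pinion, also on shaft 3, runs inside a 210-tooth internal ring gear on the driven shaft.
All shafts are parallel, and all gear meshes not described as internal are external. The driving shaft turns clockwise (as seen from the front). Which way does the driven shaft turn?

the driving shaft → shaft 2: driver → idler → driven is 2 external meshes, 2 reversals → CW.
shaft 2 → shaft 3: internal mesh, same direction → CW.
shaft 3 → the driven shaft: internal mesh, same direction → CW.
2 reversals in total — an even number — so the driven shaft turns the same way as the driving shaft.

clockwise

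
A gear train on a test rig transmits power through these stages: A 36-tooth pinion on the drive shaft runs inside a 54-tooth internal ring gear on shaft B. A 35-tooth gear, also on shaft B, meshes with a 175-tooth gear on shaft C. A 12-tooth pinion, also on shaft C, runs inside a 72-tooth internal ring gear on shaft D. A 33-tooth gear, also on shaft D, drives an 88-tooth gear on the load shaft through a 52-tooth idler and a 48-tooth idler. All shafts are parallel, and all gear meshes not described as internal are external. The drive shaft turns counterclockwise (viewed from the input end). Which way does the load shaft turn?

the drive shaft → shaft B: internal mesh, same direction → CCW.
shaft B → shaft C: external mesh, 1 reversal → CW.
shaft C → shaft D: internal mesh, same direction → CW.
shaft D → the load shaft: driver → idler → idler → driven is 3 external meshes, 3 reversals → CCW.
4 reversals in total — an even number — so the load shaft turns the same way as the drive shaft.

counterclockwise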